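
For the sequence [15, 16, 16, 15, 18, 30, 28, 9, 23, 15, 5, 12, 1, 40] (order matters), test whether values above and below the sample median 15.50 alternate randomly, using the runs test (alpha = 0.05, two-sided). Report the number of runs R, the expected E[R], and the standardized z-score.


Step 1: Compute median = 15.50; label A = above, B = below.
Labels in order: BAABAAABABBBBA  (n_A = 7, n_B = 7)
Step 2: Count runs R = 8.
Step 3: Under H0 (random ordering), E[R] = 2*n_A*n_B/(n_A+n_B) + 1 = 2*7*7/14 + 1 = 8.0000.
        Var[R] = 2*n_A*n_B*(2*n_A*n_B - n_A - n_B) / ((n_A+n_B)^2 * (n_A+n_B-1)) = 8232/2548 = 3.2308.
        SD[R] = 1.7974.
Step 4: R = E[R], so z = 0 with no continuity correction.
Step 5: Two-sided p-value via normal approximation = 2*(1 - Phi(|z|)) = 1.000000.
Step 6: alpha = 0.05. fail to reject H0.

R = 8, z = 0.0000, p = 1.000000, fail to reject H0.


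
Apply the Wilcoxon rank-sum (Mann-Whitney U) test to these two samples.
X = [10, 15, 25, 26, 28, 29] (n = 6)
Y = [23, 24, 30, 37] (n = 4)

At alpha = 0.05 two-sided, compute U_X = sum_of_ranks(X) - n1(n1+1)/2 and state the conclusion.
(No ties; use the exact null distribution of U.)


Step 1: Combine and sort all 10 observations; assign midranks.
sorted (value, group): (10,X), (15,X), (23,Y), (24,Y), (25,X), (26,X), (28,X), (29,X), (30,Y), (37,Y)
ranks: 10->1, 15->2, 23->3, 24->4, 25->5, 26->6, 28->7, 29->8, 30->9, 37->10
Step 2: Rank sum for X: R1 = 1 + 2 + 5 + 6 + 7 + 8 = 29.
Step 3: U_X = R1 - n1(n1+1)/2 = 29 - 6*7/2 = 29 - 21 = 8.
       U_Y = n1*n2 - U_X = 24 - 8 = 16.
Step 4: No ties, so the exact null distribution of U (based on enumerating the C(10,6) = 210 equally likely rank assignments) gives the two-sided p-value.
Step 5: p-value = 0.476190; compare to alpha = 0.05. fail to reject H0.

U_X = 8, p = 0.476190, fail to reject H0 at alpha = 0.05.


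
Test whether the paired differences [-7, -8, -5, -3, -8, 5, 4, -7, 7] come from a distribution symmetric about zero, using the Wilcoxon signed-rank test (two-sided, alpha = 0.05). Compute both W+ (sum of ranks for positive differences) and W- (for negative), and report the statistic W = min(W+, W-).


Step 1: Drop any zero differences (none here) and take |d_i|.
|d| = [7, 8, 5, 3, 8, 5, 4, 7, 7]
Step 2: Midrank |d_i| (ties get averaged ranks).
ranks: |7|->6, |8|->8.5, |5|->3.5, |3|->1, |8|->8.5, |5|->3.5, |4|->2, |7|->6, |7|->6
Step 3: Attach original signs; sum ranks with positive sign and with negative sign.
W+ = 3.5 + 2 + 6 = 11.5
W- = 6 + 8.5 + 3.5 + 1 + 8.5 + 6 = 33.5
(Check: W+ + W- = 45 should equal n(n+1)/2 = 45.)
Step 4: Test statistic W = min(W+, W-) = 11.5.
Step 5: Ties in |d|, so use the tie-corrected normal approximation.
        E[W] = n(n+1)/4 = 9*10/4 = 22.5.
        Tie groups: |d|=5 (t=2), |d|=7 (t=3), |d|=8 (t=2); sum(t^3 - t) = 36.
        Var[W] = n(n+1)(2n+1)/24 - sum(t^3-t)/48 = 1710/24 - 36/48 = 70.5.
        z = (W - E[W]) / sqrt(Var[W]) = (11.5 - 22.5) / 8.3964 = -1.3101.
        Two-sided p = 2*Phi(z) = 0.190168.
Step 6: alpha = 0.05. fail to reject H0.

W+ = 11.5, W- = 33.5, W = min = 11.5, p = 0.190168, fail to reject H0.


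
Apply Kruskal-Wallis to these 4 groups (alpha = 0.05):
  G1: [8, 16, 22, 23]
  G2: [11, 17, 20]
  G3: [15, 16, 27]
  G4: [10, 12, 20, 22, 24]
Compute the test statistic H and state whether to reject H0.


Step 1: Combine all N = 15 observations and assign midranks.
sorted (value, group, rank): (8,G1,1), (10,G4,2), (11,G2,3), (12,G4,4), (15,G3,5), (16,G1,6.5), (16,G3,6.5), (17,G2,8), (20,G2,9.5), (20,G4,9.5), (22,G1,11.5), (22,G4,11.5), (23,G1,13), (24,G4,14), (27,G3,15)
Step 2: Sum ranks within each group.
R_1 = 32 (n_1 = 4)
R_2 = 20.5 (n_2 = 3)
R_3 = 26.5 (n_3 = 3)
R_4 = 41 (n_4 = 5)
Step 3: H = 12/(N(N+1)) * sum(R_i^2/n_i) - 3(N+1)
     = 12/(15*16) * (32^2/4 + 20.5^2/3 + 26.5^2/3 + 41^2/5) - 3*16
     = 0.050000 * 966.367 - 48
     = 0.318333.
Step 4: Ties present; correction factor C = 1 - 18/(15^3 - 15) = 0.994643. Corrected H = 0.318333 / 0.994643 = 0.320048.
Step 5: Under H0, H ~ chi^2(3); p-value = 0.956215.
Step 6: alpha = 0.05. fail to reject H0.

H = 0.3200, df = 3, p = 0.956215, fail to reject H0.


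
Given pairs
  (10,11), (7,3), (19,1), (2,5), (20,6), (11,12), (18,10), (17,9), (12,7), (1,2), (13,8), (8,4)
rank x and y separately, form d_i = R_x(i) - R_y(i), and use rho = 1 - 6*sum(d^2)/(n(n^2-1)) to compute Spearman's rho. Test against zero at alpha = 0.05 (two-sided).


Step 1: Rank x and y separately (midranks; no ties here).
rank(x): 10->5, 7->3, 19->11, 2->2, 20->12, 11->6, 18->10, 17->9, 12->7, 1->1, 13->8, 8->4
rank(y): 11->11, 3->3, 1->1, 5->5, 6->6, 12->12, 10->10, 9->9, 7->7, 2->2, 8->8, 4->4
Step 2: d_i = R_x(i) - R_y(i); compute d_i^2.
  (5-11)^2=36, (3-3)^2=0, (11-1)^2=100, (2-5)^2=9, (12-6)^2=36, (6-12)^2=36, (10-10)^2=0, (9-9)^2=0, (7-7)^2=0, (1-2)^2=1, (8-8)^2=0, (4-4)^2=0
sum(d^2) = 218.
Step 3: rho = 1 - 6*218 / (12*(12^2 - 1)) = 1 - 1308/1716 = 0.237762.
Step 4: Under H0, t = rho * sqrt((n-2)/(1-rho^2)) = 0.7741 ~ t(10).
Step 5: Two-sided p-value from the t-distribution with 10 df = 0.456801.
Step 6: alpha = 0.05. fail to reject H0.

rho = 0.2378, p = 0.456801, fail to reject H0 at alpha = 0.05.


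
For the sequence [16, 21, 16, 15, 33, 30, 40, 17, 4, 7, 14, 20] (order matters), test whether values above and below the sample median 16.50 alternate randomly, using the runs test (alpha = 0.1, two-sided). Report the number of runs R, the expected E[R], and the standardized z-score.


Step 1: Compute median = 16.50; label A = above, B = below.
Labels in order: BABBAAAABBBA  (n_A = 6, n_B = 6)
Step 2: Count runs R = 6.
Step 3: Under H0 (random ordering), E[R] = 2*n_A*n_B/(n_A+n_B) + 1 = 2*6*6/12 + 1 = 7.0000.
        Var[R] = 2*n_A*n_B*(2*n_A*n_B - n_A - n_B) / ((n_A+n_B)^2 * (n_A+n_B-1)) = 4320/1584 = 2.7273.
        SD[R] = 1.6514.
Step 4: Continuity-corrected z = (R + 0.5 - E[R]) / SD[R] = (6 + 0.5 - 7.0000) / 1.6514 = -0.3028.
Step 5: Two-sided p-value via normal approximation = 2*(1 - Phi(|z|)) = 0.762069.
Step 6: alpha = 0.1. fail to reject H0.

R = 6, z = -0.3028, p = 0.762069, fail to reject H0.


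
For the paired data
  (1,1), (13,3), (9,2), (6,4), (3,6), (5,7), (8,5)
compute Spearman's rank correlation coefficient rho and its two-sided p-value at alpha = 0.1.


Step 1: Rank x and y separately (midranks; no ties here).
rank(x): 1->1, 13->7, 9->6, 6->4, 3->2, 5->3, 8->5
rank(y): 1->1, 3->3, 2->2, 4->4, 6->6, 7->7, 5->5
Step 2: d_i = R_x(i) - R_y(i); compute d_i^2.
  (1-1)^2=0, (7-3)^2=16, (6-2)^2=16, (4-4)^2=0, (2-6)^2=16, (3-7)^2=16, (5-5)^2=0
sum(d^2) = 64.
Step 3: rho = 1 - 6*64 / (7*(7^2 - 1)) = 1 - 384/336 = -0.142857.
Step 4: Under H0, t = rho * sqrt((n-2)/(1-rho^2)) = -0.3227 ~ t(5).
Step 5: Two-sided p-value from the t-distribution with 5 df = 0.759945.
Step 6: alpha = 0.1. fail to reject H0.

rho = -0.1429, p = 0.759945, fail to reject H0 at alpha = 0.1.


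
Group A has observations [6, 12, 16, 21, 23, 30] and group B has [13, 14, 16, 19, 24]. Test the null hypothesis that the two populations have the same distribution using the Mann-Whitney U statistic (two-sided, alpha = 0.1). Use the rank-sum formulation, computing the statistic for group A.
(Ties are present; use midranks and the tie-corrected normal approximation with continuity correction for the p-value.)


Step 1: Combine and sort all 11 observations; assign midranks.
sorted (value, group): (6,X), (12,X), (13,Y), (14,Y), (16,X), (16,Y), (19,Y), (21,X), (23,X), (24,Y), (30,X)
ranks: 6->1, 12->2, 13->3, 14->4, 16->5.5, 16->5.5, 19->7, 21->8, 23->9, 24->10, 30->11
Step 2: Rank sum for X: R1 = 1 + 2 + 5.5 + 8 + 9 + 11 = 36.5.
Step 3: U_X = R1 - n1(n1+1)/2 = 36.5 - 6*7/2 = 36.5 - 21 = 15.5.
       U_Y = n1*n2 - U_X = 30 - 15.5 = 14.5.
Step 4: Ties are present, so use the tie-corrected normal approximation (with continuity correction) for the p-value.
Step 5: p-value = 1.000000; compare to alpha = 0.1. fail to reject H0.

U_X = 15.5, p = 1.000000, fail to reject H0 at alpha = 0.1.


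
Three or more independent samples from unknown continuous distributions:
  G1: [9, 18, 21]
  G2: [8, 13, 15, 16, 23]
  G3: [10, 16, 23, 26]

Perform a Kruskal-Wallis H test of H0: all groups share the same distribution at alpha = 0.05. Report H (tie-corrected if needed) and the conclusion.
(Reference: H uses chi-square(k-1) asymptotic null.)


Step 1: Combine all N = 12 observations and assign midranks.
sorted (value, group, rank): (8,G2,1), (9,G1,2), (10,G3,3), (13,G2,4), (15,G2,5), (16,G2,6.5), (16,G3,6.5), (18,G1,8), (21,G1,9), (23,G2,10.5), (23,G3,10.5), (26,G3,12)
Step 2: Sum ranks within each group.
R_1 = 19 (n_1 = 3)
R_2 = 27 (n_2 = 5)
R_3 = 32 (n_3 = 4)
Step 3: H = 12/(N(N+1)) * sum(R_i^2/n_i) - 3(N+1)
     = 12/(12*13) * (19^2/3 + 27^2/5 + 32^2/4) - 3*13
     = 0.076923 * 522.133 - 39
     = 1.164103.
Step 4: Ties present; correction factor C = 1 - 12/(12^3 - 12) = 0.993007. Corrected H = 1.164103 / 0.993007 = 1.172300.
Step 5: Under H0, H ~ chi^2(2); p-value = 0.556465.
Step 6: alpha = 0.05. fail to reject H0.

H = 1.1723, df = 2, p = 0.556465, fail to reject H0.


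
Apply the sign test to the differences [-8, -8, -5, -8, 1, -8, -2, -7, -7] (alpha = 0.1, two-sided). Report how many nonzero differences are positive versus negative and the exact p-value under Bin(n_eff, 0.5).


Step 1: Discard zero differences. Original n = 9; n_eff = number of nonzero differences = 9.
Nonzero differences (with sign): -8, -8, -5, -8, +1, -8, -2, -7, -7
Step 2: Count signs: positive = 1, negative = 8.
Step 3: Under H0: P(positive) = 0.5, so the number of positives S ~ Bin(9, 0.5).
Step 4: Two-sided exact p-value = sum of Bin(9,0.5) probabilities at or below the observed probability = 0.039062.
Step 5: alpha = 0.1. reject H0.

n_eff = 9, pos = 1, neg = 8, p = 0.039062, reject H0.


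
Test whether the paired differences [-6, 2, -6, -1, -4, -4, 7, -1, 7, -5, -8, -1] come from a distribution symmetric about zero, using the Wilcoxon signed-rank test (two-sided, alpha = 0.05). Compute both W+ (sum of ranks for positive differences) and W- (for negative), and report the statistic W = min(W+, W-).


Step 1: Drop any zero differences (none here) and take |d_i|.
|d| = [6, 2, 6, 1, 4, 4, 7, 1, 7, 5, 8, 1]
Step 2: Midrank |d_i| (ties get averaged ranks).
ranks: |6|->8.5, |2|->4, |6|->8.5, |1|->2, |4|->5.5, |4|->5.5, |7|->10.5, |1|->2, |7|->10.5, |5|->7, |8|->12, |1|->2
Step 3: Attach original signs; sum ranks with positive sign and with negative sign.
W+ = 4 + 10.5 + 10.5 = 25
W- = 8.5 + 8.5 + 2 + 5.5 + 5.5 + 2 + 7 + 12 + 2 = 53
(Check: W+ + W- = 78 should equal n(n+1)/2 = 78.)
Step 4: Test statistic W = min(W+, W-) = 25.
Step 5: Ties in |d|, so use the tie-corrected normal approximation.
        E[W] = n(n+1)/4 = 12*13/4 = 39.
        Tie groups: |d|=1 (t=3), |d|=4 (t=2), |d|=6 (t=2), |d|=7 (t=2); sum(t^3 - t) = 42.
        Var[W] = n(n+1)(2n+1)/24 - sum(t^3-t)/48 = 3900/24 - 42/48 = 161.625.
        z = (W - E[W]) / sqrt(Var[W]) = (25 - 39) / 12.7132 = -1.1012.
        Two-sided p = 2*Phi(z) = 0.270801.
Step 6: alpha = 0.05. fail to reject H0.

W+ = 25, W- = 53, W = min = 25, p = 0.270801, fail to reject H0.


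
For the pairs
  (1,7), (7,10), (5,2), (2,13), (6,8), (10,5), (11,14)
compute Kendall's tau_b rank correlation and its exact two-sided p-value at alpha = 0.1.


Step 1: Enumerate the 21 unordered pairs (i,j) with i<j and classify each by sign(x_j-x_i) * sign(y_j-y_i).
  (1,2):dx=+6,dy=+3->C; (1,3):dx=+4,dy=-5->D; (1,4):dx=+1,dy=+6->C; (1,5):dx=+5,dy=+1->C
  (1,6):dx=+9,dy=-2->D; (1,7):dx=+10,dy=+7->C; (2,3):dx=-2,dy=-8->C; (2,4):dx=-5,dy=+3->D
  (2,5):dx=-1,dy=-2->C; (2,6):dx=+3,dy=-5->D; (2,7):dx=+4,dy=+4->C; (3,4):dx=-3,dy=+11->D
  (3,5):dx=+1,dy=+6->C; (3,6):dx=+5,dy=+3->C; (3,7):dx=+6,dy=+12->C; (4,5):dx=+4,dy=-5->D
  (4,6):dx=+8,dy=-8->D; (4,7):dx=+9,dy=+1->C; (5,6):dx=+4,dy=-3->D; (5,7):dx=+5,dy=+6->C
  (6,7):dx=+1,dy=+9->C
Step 2: C = 13, D = 8, total pairs = 21.
Step 3: tau = (C - D)/(n(n-1)/2) = (13 - 8)/21 = 0.238095.
Step 4: Exact two-sided p-value (enumerate n! = 5040 permutations of y under H0): p = 0.561905.
Step 5: alpha = 0.1. fail to reject H0.

tau_b = 0.2381 (C=13, D=8), p = 0.561905, fail to reject H0.


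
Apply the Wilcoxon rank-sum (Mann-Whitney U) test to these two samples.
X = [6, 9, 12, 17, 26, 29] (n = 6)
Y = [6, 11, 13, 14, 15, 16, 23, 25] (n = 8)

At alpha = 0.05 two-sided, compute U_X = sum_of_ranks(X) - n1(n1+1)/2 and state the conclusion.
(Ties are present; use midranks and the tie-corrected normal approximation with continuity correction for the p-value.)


Step 1: Combine and sort all 14 observations; assign midranks.
sorted (value, group): (6,X), (6,Y), (9,X), (11,Y), (12,X), (13,Y), (14,Y), (15,Y), (16,Y), (17,X), (23,Y), (25,Y), (26,X), (29,X)
ranks: 6->1.5, 6->1.5, 9->3, 11->4, 12->5, 13->6, 14->7, 15->8, 16->9, 17->10, 23->11, 25->12, 26->13, 29->14
Step 2: Rank sum for X: R1 = 1.5 + 3 + 5 + 10 + 13 + 14 = 46.5.
Step 3: U_X = R1 - n1(n1+1)/2 = 46.5 - 6*7/2 = 46.5 - 21 = 25.5.
       U_Y = n1*n2 - U_X = 48 - 25.5 = 22.5.
Step 4: Ties are present, so use the tie-corrected normal approximation (with continuity correction) for the p-value.
Step 5: p-value = 0.897167; compare to alpha = 0.05. fail to reject H0.

U_X = 25.5, p = 0.897167, fail to reject H0 at alpha = 0.05.


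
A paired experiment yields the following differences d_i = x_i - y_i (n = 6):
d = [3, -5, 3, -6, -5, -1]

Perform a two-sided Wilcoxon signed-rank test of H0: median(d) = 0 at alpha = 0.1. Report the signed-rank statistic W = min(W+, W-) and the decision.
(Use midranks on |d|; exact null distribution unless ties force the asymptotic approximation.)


Step 1: Drop any zero differences (none here) and take |d_i|.
|d| = [3, 5, 3, 6, 5, 1]
Step 2: Midrank |d_i| (ties get averaged ranks).
ranks: |3|->2.5, |5|->4.5, |3|->2.5, |6|->6, |5|->4.5, |1|->1
Step 3: Attach original signs; sum ranks with positive sign and with negative sign.
W+ = 2.5 + 2.5 = 5
W- = 4.5 + 6 + 4.5 + 1 = 16
(Check: W+ + W- = 21 should equal n(n+1)/2 = 21.)
Step 4: Test statistic W = min(W+, W-) = 5.
Step 5: Ties in |d|, so use the tie-corrected normal approximation.
        E[W] = n(n+1)/4 = 6*7/4 = 10.5.
        Tie groups: |d|=3 (t=2), |d|=5 (t=2); sum(t^3 - t) = 12.
        Var[W] = n(n+1)(2n+1)/24 - sum(t^3-t)/48 = 546/24 - 12/48 = 22.5.
        z = (W - E[W]) / sqrt(Var[W]) = (5 - 10.5) / 4.7434 = -1.1595.
        Two-sided p = 2*Phi(z) = 0.246252.
Step 6: alpha = 0.1. fail to reject H0.

W+ = 5, W- = 16, W = min = 5, p = 0.246252, fail to reject H0.


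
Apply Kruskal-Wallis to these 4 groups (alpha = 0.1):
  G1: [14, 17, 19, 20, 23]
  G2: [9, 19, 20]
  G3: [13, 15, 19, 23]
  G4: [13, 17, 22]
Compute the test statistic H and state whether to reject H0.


Step 1: Combine all N = 15 observations and assign midranks.
sorted (value, group, rank): (9,G2,1), (13,G3,2.5), (13,G4,2.5), (14,G1,4), (15,G3,5), (17,G1,6.5), (17,G4,6.5), (19,G1,9), (19,G2,9), (19,G3,9), (20,G1,11.5), (20,G2,11.5), (22,G4,13), (23,G1,14.5), (23,G3,14.5)
Step 2: Sum ranks within each group.
R_1 = 45.5 (n_1 = 5)
R_2 = 21.5 (n_2 = 3)
R_3 = 31 (n_3 = 4)
R_4 = 22 (n_4 = 3)
Step 3: H = 12/(N(N+1)) * sum(R_i^2/n_i) - 3(N+1)
     = 12/(15*16) * (45.5^2/5 + 21.5^2/3 + 31^2/4 + 22^2/3) - 3*16
     = 0.050000 * 969.717 - 48
     = 0.485833.
Step 4: Ties present; correction factor C = 1 - 48/(15^3 - 15) = 0.985714. Corrected H = 0.485833 / 0.985714 = 0.492874.
Step 5: Under H0, H ~ chi^2(3); p-value = 0.920454.
Step 6: alpha = 0.1. fail to reject H0.

H = 0.4929, df = 3, p = 0.920454, fail to reject H0.


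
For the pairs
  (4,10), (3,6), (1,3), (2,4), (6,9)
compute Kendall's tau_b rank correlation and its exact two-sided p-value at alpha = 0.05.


Step 1: Enumerate the 10 unordered pairs (i,j) with i<j and classify each by sign(x_j-x_i) * sign(y_j-y_i).
  (1,2):dx=-1,dy=-4->C; (1,3):dx=-3,dy=-7->C; (1,4):dx=-2,dy=-6->C; (1,5):dx=+2,dy=-1->D
  (2,3):dx=-2,dy=-3->C; (2,4):dx=-1,dy=-2->C; (2,5):dx=+3,dy=+3->C; (3,4):dx=+1,dy=+1->C
  (3,5):dx=+5,dy=+6->C; (4,5):dx=+4,dy=+5->C
Step 2: C = 9, D = 1, total pairs = 10.
Step 3: tau = (C - D)/(n(n-1)/2) = (9 - 1)/10 = 0.800000.
Step 4: Exact two-sided p-value (enumerate n! = 120 permutations of y under H0): p = 0.083333.
Step 5: alpha = 0.05. fail to reject H0.

tau_b = 0.8000 (C=9, D=1), p = 0.083333, fail to reject H0.


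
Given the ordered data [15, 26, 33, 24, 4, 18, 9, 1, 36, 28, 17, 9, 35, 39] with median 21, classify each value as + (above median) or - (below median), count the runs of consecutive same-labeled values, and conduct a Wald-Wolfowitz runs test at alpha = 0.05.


Step 1: Compute median = 21; label A = above, B = below.
Labels in order: BAAABBBBAABBAA  (n_A = 7, n_B = 7)
Step 2: Count runs R = 6.
Step 3: Under H0 (random ordering), E[R] = 2*n_A*n_B/(n_A+n_B) + 1 = 2*7*7/14 + 1 = 8.0000.
        Var[R] = 2*n_A*n_B*(2*n_A*n_B - n_A - n_B) / ((n_A+n_B)^2 * (n_A+n_B-1)) = 8232/2548 = 3.2308.
        SD[R] = 1.7974.
Step 4: Continuity-corrected z = (R + 0.5 - E[R]) / SD[R] = (6 + 0.5 - 8.0000) / 1.7974 = -0.8345.
Step 5: Two-sided p-value via normal approximation = 2*(1 - Phi(|z|)) = 0.403986.
Step 6: alpha = 0.05. fail to reject H0.

R = 6, z = -0.8345, p = 0.403986, fail to reject H0.


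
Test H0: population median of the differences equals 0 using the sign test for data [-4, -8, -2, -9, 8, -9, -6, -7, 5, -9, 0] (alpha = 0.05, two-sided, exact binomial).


Step 1: Discard zero differences. Original n = 11; n_eff = number of nonzero differences = 10.
Nonzero differences (with sign): -4, -8, -2, -9, +8, -9, -6, -7, +5, -9
Step 2: Count signs: positive = 2, negative = 8.
Step 3: Under H0: P(positive) = 0.5, so the number of positives S ~ Bin(10, 0.5).
Step 4: Two-sided exact p-value = sum of Bin(10,0.5) probabilities at or below the observed probability = 0.109375.
Step 5: alpha = 0.05. fail to reject H0.

n_eff = 10, pos = 2, neg = 8, p = 0.109375, fail to reject H0.


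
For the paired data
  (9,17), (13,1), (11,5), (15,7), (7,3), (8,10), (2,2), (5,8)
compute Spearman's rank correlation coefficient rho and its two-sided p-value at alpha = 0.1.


Step 1: Rank x and y separately (midranks; no ties here).
rank(x): 9->5, 13->7, 11->6, 15->8, 7->3, 8->4, 2->1, 5->2
rank(y): 17->8, 1->1, 5->4, 7->5, 3->3, 10->7, 2->2, 8->6
Step 2: d_i = R_x(i) - R_y(i); compute d_i^2.
  (5-8)^2=9, (7-1)^2=36, (6-4)^2=4, (8-5)^2=9, (3-3)^2=0, (4-7)^2=9, (1-2)^2=1, (2-6)^2=16
sum(d^2) = 84.
Step 3: rho = 1 - 6*84 / (8*(8^2 - 1)) = 1 - 504/504 = 0.000000.
Step 4: Under H0, t = rho * sqrt((n-2)/(1-rho^2)) = 0.0000 ~ t(6).
Step 5: Two-sided p-value from the t-distribution with 6 df = 1.000000.
Step 6: alpha = 0.1. fail to reject H0.

rho = 0.0000, p = 1.000000, fail to reject H0 at alpha = 0.1.


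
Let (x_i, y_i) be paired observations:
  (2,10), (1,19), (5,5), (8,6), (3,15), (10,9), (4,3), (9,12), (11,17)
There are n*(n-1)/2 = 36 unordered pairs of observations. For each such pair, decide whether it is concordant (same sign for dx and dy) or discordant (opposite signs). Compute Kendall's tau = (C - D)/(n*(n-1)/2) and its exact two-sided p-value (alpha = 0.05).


Step 1: Enumerate the 36 unordered pairs (i,j) with i<j and classify each by sign(x_j-x_i) * sign(y_j-y_i).
  (1,2):dx=-1,dy=+9->D; (1,3):dx=+3,dy=-5->D; (1,4):dx=+6,dy=-4->D; (1,5):dx=+1,dy=+5->C
  (1,6):dx=+8,dy=-1->D; (1,7):dx=+2,dy=-7->D; (1,8):dx=+7,dy=+2->C; (1,9):dx=+9,dy=+7->C
  (2,3):dx=+4,dy=-14->D; (2,4):dx=+7,dy=-13->D; (2,5):dx=+2,dy=-4->D; (2,6):dx=+9,dy=-10->D
  (2,7):dx=+3,dy=-16->D; (2,8):dx=+8,dy=-7->D; (2,9):dx=+10,dy=-2->D; (3,4):dx=+3,dy=+1->C
  (3,5):dx=-2,dy=+10->D; (3,6):dx=+5,dy=+4->C; (3,7):dx=-1,dy=-2->C; (3,8):dx=+4,dy=+7->C
  (3,9):dx=+6,dy=+12->C; (4,5):dx=-5,dy=+9->D; (4,6):dx=+2,dy=+3->C; (4,7):dx=-4,dy=-3->C
  (4,8):dx=+1,dy=+6->C; (4,9):dx=+3,dy=+11->C; (5,6):dx=+7,dy=-6->D; (5,7):dx=+1,dy=-12->D
  (5,8):dx=+6,dy=-3->D; (5,9):dx=+8,dy=+2->C; (6,7):dx=-6,dy=-6->C; (6,8):dx=-1,dy=+3->D
  (6,9):dx=+1,dy=+8->C; (7,8):dx=+5,dy=+9->C; (7,9):dx=+7,dy=+14->C; (8,9):dx=+2,dy=+5->C
Step 2: C = 18, D = 18, total pairs = 36.
Step 3: tau = (C - D)/(n(n-1)/2) = (18 - 18)/36 = 0.000000.
Step 4: Exact two-sided p-value (enumerate n! = 362880 permutations of y under H0): p = 1.000000.
Step 5: alpha = 0.05. fail to reject H0.

tau_b = 0.0000 (C=18, D=18), p = 1.000000, fail to reject H0.


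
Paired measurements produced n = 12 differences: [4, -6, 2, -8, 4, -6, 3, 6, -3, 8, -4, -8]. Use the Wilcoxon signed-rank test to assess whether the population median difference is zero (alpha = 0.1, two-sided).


Step 1: Drop any zero differences (none here) and take |d_i|.
|d| = [4, 6, 2, 8, 4, 6, 3, 6, 3, 8, 4, 8]
Step 2: Midrank |d_i| (ties get averaged ranks).
ranks: |4|->5, |6|->8, |2|->1, |8|->11, |4|->5, |6|->8, |3|->2.5, |6|->8, |3|->2.5, |8|->11, |4|->5, |8|->11
Step 3: Attach original signs; sum ranks with positive sign and with negative sign.
W+ = 5 + 1 + 5 + 2.5 + 8 + 11 = 32.5
W- = 8 + 11 + 8 + 2.5 + 5 + 11 = 45.5
(Check: W+ + W- = 78 should equal n(n+1)/2 = 78.)
Step 4: Test statistic W = min(W+, W-) = 32.5.
Step 5: Ties in |d|, so use the tie-corrected normal approximation.
        E[W] = n(n+1)/4 = 12*13/4 = 39.
        Tie groups: |d|=3 (t=2), |d|=4 (t=3), |d|=6 (t=3), |d|=8 (t=3); sum(t^3 - t) = 78.
        Var[W] = n(n+1)(2n+1)/24 - sum(t^3-t)/48 = 3900/24 - 78/48 = 160.875.
        z = (W - E[W]) / sqrt(Var[W]) = (32.5 - 39) / 12.6837 = -0.5125.
        Two-sided p = 2*Phi(z) = 0.608322.
Step 6: alpha = 0.1. fail to reject H0.

W+ = 32.5, W- = 45.5, W = min = 32.5, p = 0.608322, fail to reject H0.


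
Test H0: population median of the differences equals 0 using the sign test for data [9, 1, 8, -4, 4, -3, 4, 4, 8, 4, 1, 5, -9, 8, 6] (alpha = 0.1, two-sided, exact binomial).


Step 1: Discard zero differences. Original n = 15; n_eff = number of nonzero differences = 15.
Nonzero differences (with sign): +9, +1, +8, -4, +4, -3, +4, +4, +8, +4, +1, +5, -9, +8, +6
Step 2: Count signs: positive = 12, negative = 3.
Step 3: Under H0: P(positive) = 0.5, so the number of positives S ~ Bin(15, 0.5).
Step 4: Two-sided exact p-value = sum of Bin(15,0.5) probabilities at or below the observed probability = 0.035156.
Step 5: alpha = 0.1. reject H0.

n_eff = 15, pos = 12, neg = 3, p = 0.035156, reject H0.


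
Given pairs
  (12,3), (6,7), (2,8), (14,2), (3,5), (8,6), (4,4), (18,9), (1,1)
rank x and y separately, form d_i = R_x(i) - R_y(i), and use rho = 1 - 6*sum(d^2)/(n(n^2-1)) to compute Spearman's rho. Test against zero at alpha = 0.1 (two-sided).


Step 1: Rank x and y separately (midranks; no ties here).
rank(x): 12->7, 6->5, 2->2, 14->8, 3->3, 8->6, 4->4, 18->9, 1->1
rank(y): 3->3, 7->7, 8->8, 2->2, 5->5, 6->6, 4->4, 9->9, 1->1
Step 2: d_i = R_x(i) - R_y(i); compute d_i^2.
  (7-3)^2=16, (5-7)^2=4, (2-8)^2=36, (8-2)^2=36, (3-5)^2=4, (6-6)^2=0, (4-4)^2=0, (9-9)^2=0, (1-1)^2=0
sum(d^2) = 96.
Step 3: rho = 1 - 6*96 / (9*(9^2 - 1)) = 1 - 576/720 = 0.200000.
Step 4: Under H0, t = rho * sqrt((n-2)/(1-rho^2)) = 0.5401 ~ t(7).
Step 5: Two-sided p-value from the t-distribution with 7 df = 0.605901.
Step 6: alpha = 0.1. fail to reject H0.

rho = 0.2000, p = 0.605901, fail to reject H0 at alpha = 0.1.


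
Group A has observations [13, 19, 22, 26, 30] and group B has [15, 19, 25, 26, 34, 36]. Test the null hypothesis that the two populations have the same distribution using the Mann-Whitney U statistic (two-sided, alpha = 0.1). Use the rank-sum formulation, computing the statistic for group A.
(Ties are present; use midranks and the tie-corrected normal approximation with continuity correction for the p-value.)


Step 1: Combine and sort all 11 observations; assign midranks.
sorted (value, group): (13,X), (15,Y), (19,X), (19,Y), (22,X), (25,Y), (26,X), (26,Y), (30,X), (34,Y), (36,Y)
ranks: 13->1, 15->2, 19->3.5, 19->3.5, 22->5, 25->6, 26->7.5, 26->7.5, 30->9, 34->10, 36->11
Step 2: Rank sum for X: R1 = 1 + 3.5 + 5 + 7.5 + 9 = 26.
Step 3: U_X = R1 - n1(n1+1)/2 = 26 - 5*6/2 = 26 - 15 = 11.
       U_Y = n1*n2 - U_X = 30 - 11 = 19.
Step 4: Ties are present, so use the tie-corrected normal approximation (with continuity correction) for the p-value.
Step 5: p-value = 0.520916; compare to alpha = 0.1. fail to reject H0.

U_X = 11, p = 0.520916, fail to reject H0 at alpha = 0.1.


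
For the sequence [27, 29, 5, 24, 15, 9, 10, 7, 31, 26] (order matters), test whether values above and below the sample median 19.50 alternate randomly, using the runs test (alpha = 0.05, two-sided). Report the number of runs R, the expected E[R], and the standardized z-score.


Step 1: Compute median = 19.50; label A = above, B = below.
Labels in order: AABABBBBAA  (n_A = 5, n_B = 5)
Step 2: Count runs R = 5.
Step 3: Under H0 (random ordering), E[R] = 2*n_A*n_B/(n_A+n_B) + 1 = 2*5*5/10 + 1 = 6.0000.
        Var[R] = 2*n_A*n_B*(2*n_A*n_B - n_A - n_B) / ((n_A+n_B)^2 * (n_A+n_B-1)) = 2000/900 = 2.2222.
        SD[R] = 1.4907.
Step 4: Continuity-corrected z = (R + 0.5 - E[R]) / SD[R] = (5 + 0.5 - 6.0000) / 1.4907 = -0.3354.
Step 5: Two-sided p-value via normal approximation = 2*(1 - Phi(|z|)) = 0.737316.
Step 6: alpha = 0.05. fail to reject H0.

R = 5, z = -0.3354, p = 0.737316, fail to reject H0.


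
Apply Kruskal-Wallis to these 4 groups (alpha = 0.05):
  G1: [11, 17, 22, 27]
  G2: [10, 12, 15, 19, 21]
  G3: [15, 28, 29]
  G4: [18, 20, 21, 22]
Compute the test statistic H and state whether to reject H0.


Step 1: Combine all N = 16 observations and assign midranks.
sorted (value, group, rank): (10,G2,1), (11,G1,2), (12,G2,3), (15,G2,4.5), (15,G3,4.5), (17,G1,6), (18,G4,7), (19,G2,8), (20,G4,9), (21,G2,10.5), (21,G4,10.5), (22,G1,12.5), (22,G4,12.5), (27,G1,14), (28,G3,15), (29,G3,16)
Step 2: Sum ranks within each group.
R_1 = 34.5 (n_1 = 4)
R_2 = 27 (n_2 = 5)
R_3 = 35.5 (n_3 = 3)
R_4 = 39 (n_4 = 4)
Step 3: H = 12/(N(N+1)) * sum(R_i^2/n_i) - 3(N+1)
     = 12/(16*17) * (34.5^2/4 + 27^2/5 + 35.5^2/3 + 39^2/4) - 3*17
     = 0.044118 * 1243.7 - 51
     = 3.868934.
Step 4: Ties present; correction factor C = 1 - 18/(16^3 - 16) = 0.995588. Corrected H = 3.868934 / 0.995588 = 3.886078.
Step 5: Under H0, H ~ chi^2(3); p-value = 0.274031.
Step 6: alpha = 0.05. fail to reject H0.

H = 3.8861, df = 3, p = 0.274031, fail to reject H0.


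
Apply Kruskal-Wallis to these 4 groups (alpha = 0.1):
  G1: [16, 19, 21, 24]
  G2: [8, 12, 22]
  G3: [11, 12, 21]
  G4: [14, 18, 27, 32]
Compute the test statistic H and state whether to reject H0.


Step 1: Combine all N = 14 observations and assign midranks.
sorted (value, group, rank): (8,G2,1), (11,G3,2), (12,G2,3.5), (12,G3,3.5), (14,G4,5), (16,G1,6), (18,G4,7), (19,G1,8), (21,G1,9.5), (21,G3,9.5), (22,G2,11), (24,G1,12), (27,G4,13), (32,G4,14)
Step 2: Sum ranks within each group.
R_1 = 35.5 (n_1 = 4)
R_2 = 15.5 (n_2 = 3)
R_3 = 15 (n_3 = 3)
R_4 = 39 (n_4 = 4)
Step 3: H = 12/(N(N+1)) * sum(R_i^2/n_i) - 3(N+1)
     = 12/(14*15) * (35.5^2/4 + 15.5^2/3 + 15^2/3 + 39^2/4) - 3*15
     = 0.057143 * 850.396 - 45
     = 3.594048.
Step 4: Ties present; correction factor C = 1 - 12/(14^3 - 14) = 0.995604. Corrected H = 3.594048 / 0.995604 = 3.609915.
Step 5: Under H0, H ~ chi^2(3); p-value = 0.306784.
Step 6: alpha = 0.1. fail to reject H0.

H = 3.6099, df = 3, p = 0.306784, fail to reject H0.


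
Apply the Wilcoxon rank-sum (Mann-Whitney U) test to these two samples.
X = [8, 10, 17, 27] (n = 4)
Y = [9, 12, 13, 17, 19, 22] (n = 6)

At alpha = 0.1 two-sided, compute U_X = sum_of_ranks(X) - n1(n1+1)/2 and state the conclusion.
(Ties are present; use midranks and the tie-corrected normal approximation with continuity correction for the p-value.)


Step 1: Combine and sort all 10 observations; assign midranks.
sorted (value, group): (8,X), (9,Y), (10,X), (12,Y), (13,Y), (17,X), (17,Y), (19,Y), (22,Y), (27,X)
ranks: 8->1, 9->2, 10->3, 12->4, 13->5, 17->6.5, 17->6.5, 19->8, 22->9, 27->10
Step 2: Rank sum for X: R1 = 1 + 3 + 6.5 + 10 = 20.5.
Step 3: U_X = R1 - n1(n1+1)/2 = 20.5 - 4*5/2 = 20.5 - 10 = 10.5.
       U_Y = n1*n2 - U_X = 24 - 10.5 = 13.5.
Step 4: Ties are present, so use the tie-corrected normal approximation (with continuity correction) for the p-value.
Step 5: p-value = 0.830664; compare to alpha = 0.1. fail to reject H0.

U_X = 10.5, p = 0.830664, fail to reject H0 at alpha = 0.1.


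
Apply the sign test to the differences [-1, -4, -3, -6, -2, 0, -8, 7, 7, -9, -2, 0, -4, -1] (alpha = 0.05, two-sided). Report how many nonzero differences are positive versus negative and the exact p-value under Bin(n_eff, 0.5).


Step 1: Discard zero differences. Original n = 14; n_eff = number of nonzero differences = 12.
Nonzero differences (with sign): -1, -4, -3, -6, -2, -8, +7, +7, -9, -2, -4, -1
Step 2: Count signs: positive = 2, negative = 10.
Step 3: Under H0: P(positive) = 0.5, so the number of positives S ~ Bin(12, 0.5).
Step 4: Two-sided exact p-value = sum of Bin(12,0.5) probabilities at or below the observed probability = 0.038574.
Step 5: alpha = 0.05. reject H0.

n_eff = 12, pos = 2, neg = 10, p = 0.038574, reject H0.


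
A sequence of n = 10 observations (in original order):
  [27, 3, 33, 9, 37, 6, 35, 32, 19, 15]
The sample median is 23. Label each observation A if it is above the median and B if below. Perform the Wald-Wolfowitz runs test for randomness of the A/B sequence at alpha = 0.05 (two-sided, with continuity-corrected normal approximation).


Step 1: Compute median = 23; label A = above, B = below.
Labels in order: ABABABAABB  (n_A = 5, n_B = 5)
Step 2: Count runs R = 8.
Step 3: Under H0 (random ordering), E[R] = 2*n_A*n_B/(n_A+n_B) + 1 = 2*5*5/10 + 1 = 6.0000.
        Var[R] = 2*n_A*n_B*(2*n_A*n_B - n_A - n_B) / ((n_A+n_B)^2 * (n_A+n_B-1)) = 2000/900 = 2.2222.
        SD[R] = 1.4907.
Step 4: Continuity-corrected z = (R - 0.5 - E[R]) / SD[R] = (8 - 0.5 - 6.0000) / 1.4907 = 1.0062.
Step 5: Two-sided p-value via normal approximation = 2*(1 - Phi(|z|)) = 0.314305.
Step 6: alpha = 0.05. fail to reject H0.

R = 8, z = 1.0062, p = 0.314305, fail to reject H0.


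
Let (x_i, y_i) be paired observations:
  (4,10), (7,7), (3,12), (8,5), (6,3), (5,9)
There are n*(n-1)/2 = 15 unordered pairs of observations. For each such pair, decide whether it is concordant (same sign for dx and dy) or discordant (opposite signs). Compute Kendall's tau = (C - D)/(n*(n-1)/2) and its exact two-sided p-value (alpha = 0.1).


Step 1: Enumerate the 15 unordered pairs (i,j) with i<j and classify each by sign(x_j-x_i) * sign(y_j-y_i).
  (1,2):dx=+3,dy=-3->D; (1,3):dx=-1,dy=+2->D; (1,4):dx=+4,dy=-5->D; (1,5):dx=+2,dy=-7->D
  (1,6):dx=+1,dy=-1->D; (2,3):dx=-4,dy=+5->D; (2,4):dx=+1,dy=-2->D; (2,5):dx=-1,dy=-4->C
  (2,6):dx=-2,dy=+2->D; (3,4):dx=+5,dy=-7->D; (3,5):dx=+3,dy=-9->D; (3,6):dx=+2,dy=-3->D
  (4,5):dx=-2,dy=-2->C; (4,6):dx=-3,dy=+4->D; (5,6):dx=-1,dy=+6->D
Step 2: C = 2, D = 13, total pairs = 15.
Step 3: tau = (C - D)/(n(n-1)/2) = (2 - 13)/15 = -0.733333.
Step 4: Exact two-sided p-value (enumerate n! = 720 permutations of y under H0): p = 0.055556.
Step 5: alpha = 0.1. reject H0.

tau_b = -0.7333 (C=2, D=13), p = 0.055556, reject H0.


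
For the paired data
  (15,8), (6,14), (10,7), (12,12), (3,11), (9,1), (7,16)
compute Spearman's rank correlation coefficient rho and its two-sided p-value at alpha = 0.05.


Step 1: Rank x and y separately (midranks; no ties here).
rank(x): 15->7, 6->2, 10->5, 12->6, 3->1, 9->4, 7->3
rank(y): 8->3, 14->6, 7->2, 12->5, 11->4, 1->1, 16->7
Step 2: d_i = R_x(i) - R_y(i); compute d_i^2.
  (7-3)^2=16, (2-6)^2=16, (5-2)^2=9, (6-5)^2=1, (1-4)^2=9, (4-1)^2=9, (3-7)^2=16
sum(d^2) = 76.
Step 3: rho = 1 - 6*76 / (7*(7^2 - 1)) = 1 - 456/336 = -0.357143.
Step 4: Under H0, t = rho * sqrt((n-2)/(1-rho^2)) = -0.8550 ~ t(5).
Step 5: Two-sided p-value from the t-distribution with 5 df = 0.431611.
Step 6: alpha = 0.05. fail to reject H0.

rho = -0.3571, p = 0.431611, fail to reject H0 at alpha = 0.05.


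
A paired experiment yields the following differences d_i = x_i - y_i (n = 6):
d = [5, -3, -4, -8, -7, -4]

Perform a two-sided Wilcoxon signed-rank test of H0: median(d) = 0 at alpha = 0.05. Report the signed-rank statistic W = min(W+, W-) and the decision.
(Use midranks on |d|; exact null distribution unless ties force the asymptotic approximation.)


Step 1: Drop any zero differences (none here) and take |d_i|.
|d| = [5, 3, 4, 8, 7, 4]
Step 2: Midrank |d_i| (ties get averaged ranks).
ranks: |5|->4, |3|->1, |4|->2.5, |8|->6, |7|->5, |4|->2.5
Step 3: Attach original signs; sum ranks with positive sign and with negative sign.
W+ = 4 = 4
W- = 1 + 2.5 + 6 + 5 + 2.5 = 17
(Check: W+ + W- = 21 should equal n(n+1)/2 = 21.)
Step 4: Test statistic W = min(W+, W-) = 4.
Step 5: Ties in |d|, so use the tie-corrected normal approximation.
        E[W] = n(n+1)/4 = 6*7/4 = 10.5.
        Tie groups: |d|=4 (t=2); sum(t^3 - t) = 6.
        Var[W] = n(n+1)(2n+1)/24 - sum(t^3-t)/48 = 546/24 - 6/48 = 22.625.
        z = (W - E[W]) / sqrt(Var[W]) = (4 - 10.5) / 4.7566 = -1.3665.
        Two-sided p = 2*Phi(z) = 0.171773.
Step 6: alpha = 0.05. fail to reject H0.

W+ = 4, W- = 17, W = min = 4, p = 0.171773, fail to reject H0.


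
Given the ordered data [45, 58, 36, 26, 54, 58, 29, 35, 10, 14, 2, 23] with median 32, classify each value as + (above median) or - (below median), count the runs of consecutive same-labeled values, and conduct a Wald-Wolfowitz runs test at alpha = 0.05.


Step 1: Compute median = 32; label A = above, B = below.
Labels in order: AAABAABABBBB  (n_A = 6, n_B = 6)
Step 2: Count runs R = 6.
Step 3: Under H0 (random ordering), E[R] = 2*n_A*n_B/(n_A+n_B) + 1 = 2*6*6/12 + 1 = 7.0000.
        Var[R] = 2*n_A*n_B*(2*n_A*n_B - n_A - n_B) / ((n_A+n_B)^2 * (n_A+n_B-1)) = 4320/1584 = 2.7273.
        SD[R] = 1.6514.
Step 4: Continuity-corrected z = (R + 0.5 - E[R]) / SD[R] = (6 + 0.5 - 7.0000) / 1.6514 = -0.3028.
Step 5: Two-sided p-value via normal approximation = 2*(1 - Phi(|z|)) = 0.762069.
Step 6: alpha = 0.05. fail to reject H0.

R = 6, z = -0.3028, p = 0.762069, fail to reject H0.


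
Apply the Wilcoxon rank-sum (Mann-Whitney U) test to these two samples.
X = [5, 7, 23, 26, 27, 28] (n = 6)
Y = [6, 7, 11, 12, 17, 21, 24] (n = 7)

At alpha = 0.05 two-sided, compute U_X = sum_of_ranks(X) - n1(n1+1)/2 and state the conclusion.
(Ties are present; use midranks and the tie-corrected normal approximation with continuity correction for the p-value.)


Step 1: Combine and sort all 13 observations; assign midranks.
sorted (value, group): (5,X), (6,Y), (7,X), (7,Y), (11,Y), (12,Y), (17,Y), (21,Y), (23,X), (24,Y), (26,X), (27,X), (28,X)
ranks: 5->1, 6->2, 7->3.5, 7->3.5, 11->5, 12->6, 17->7, 21->8, 23->9, 24->10, 26->11, 27->12, 28->13
Step 2: Rank sum for X: R1 = 1 + 3.5 + 9 + 11 + 12 + 13 = 49.5.
Step 3: U_X = R1 - n1(n1+1)/2 = 49.5 - 6*7/2 = 49.5 - 21 = 28.5.
       U_Y = n1*n2 - U_X = 42 - 28.5 = 13.5.
Step 4: Ties are present, so use the tie-corrected normal approximation (with continuity correction) for the p-value.
Step 5: p-value = 0.316645; compare to alpha = 0.05. fail to reject H0.

U_X = 28.5, p = 0.316645, fail to reject H0 at alpha = 0.05.


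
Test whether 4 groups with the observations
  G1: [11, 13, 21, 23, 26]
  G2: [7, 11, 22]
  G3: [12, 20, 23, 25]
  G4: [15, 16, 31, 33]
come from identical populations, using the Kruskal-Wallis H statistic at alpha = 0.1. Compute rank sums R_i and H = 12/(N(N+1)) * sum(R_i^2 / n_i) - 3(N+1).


Step 1: Combine all N = 16 observations and assign midranks.
sorted (value, group, rank): (7,G2,1), (11,G1,2.5), (11,G2,2.5), (12,G3,4), (13,G1,5), (15,G4,6), (16,G4,7), (20,G3,8), (21,G1,9), (22,G2,10), (23,G1,11.5), (23,G3,11.5), (25,G3,13), (26,G1,14), (31,G4,15), (33,G4,16)
Step 2: Sum ranks within each group.
R_1 = 42 (n_1 = 5)
R_2 = 13.5 (n_2 = 3)
R_3 = 36.5 (n_3 = 4)
R_4 = 44 (n_4 = 4)
Step 3: H = 12/(N(N+1)) * sum(R_i^2/n_i) - 3(N+1)
     = 12/(16*17) * (42^2/5 + 13.5^2/3 + 36.5^2/4 + 44^2/4) - 3*17
     = 0.044118 * 1230.61 - 51
     = 3.291728.
Step 4: Ties present; correction factor C = 1 - 12/(16^3 - 16) = 0.997059. Corrected H = 3.291728 / 0.997059 = 3.301438.
Step 5: Under H0, H ~ chi^2(3); p-value = 0.347443.
Step 6: alpha = 0.1. fail to reject H0.

H = 3.3014, df = 3, p = 0.347443, fail to reject H0.


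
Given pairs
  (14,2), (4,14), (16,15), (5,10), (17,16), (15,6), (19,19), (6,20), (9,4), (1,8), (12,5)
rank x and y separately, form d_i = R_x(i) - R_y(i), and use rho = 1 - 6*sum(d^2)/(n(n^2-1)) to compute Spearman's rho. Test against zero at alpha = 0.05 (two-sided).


Step 1: Rank x and y separately (midranks; no ties here).
rank(x): 14->7, 4->2, 16->9, 5->3, 17->10, 15->8, 19->11, 6->4, 9->5, 1->1, 12->6
rank(y): 2->1, 14->7, 15->8, 10->6, 16->9, 6->4, 19->10, 20->11, 4->2, 8->5, 5->3
Step 2: d_i = R_x(i) - R_y(i); compute d_i^2.
  (7-1)^2=36, (2-7)^2=25, (9-8)^2=1, (3-6)^2=9, (10-9)^2=1, (8-4)^2=16, (11-10)^2=1, (4-11)^2=49, (5-2)^2=9, (1-5)^2=16, (6-3)^2=9
sum(d^2) = 172.
Step 3: rho = 1 - 6*172 / (11*(11^2 - 1)) = 1 - 1032/1320 = 0.218182.
Step 4: Under H0, t = rho * sqrt((n-2)/(1-rho^2)) = 0.6707 ~ t(9).
Step 5: Two-sided p-value from the t-distribution with 9 df = 0.519248.
Step 6: alpha = 0.05. fail to reject H0.

rho = 0.2182, p = 0.519248, fail to reject H0 at alpha = 0.05.


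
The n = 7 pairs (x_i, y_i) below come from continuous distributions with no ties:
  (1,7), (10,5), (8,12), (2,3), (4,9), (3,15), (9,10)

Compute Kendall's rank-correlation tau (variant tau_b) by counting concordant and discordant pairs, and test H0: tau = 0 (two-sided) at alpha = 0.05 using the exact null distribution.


Step 1: Enumerate the 21 unordered pairs (i,j) with i<j and classify each by sign(x_j-x_i) * sign(y_j-y_i).
  (1,2):dx=+9,dy=-2->D; (1,3):dx=+7,dy=+5->C; (1,4):dx=+1,dy=-4->D; (1,5):dx=+3,dy=+2->C
  (1,6):dx=+2,dy=+8->C; (1,7):dx=+8,dy=+3->C; (2,3):dx=-2,dy=+7->D; (2,4):dx=-8,dy=-2->C
  (2,5):dx=-6,dy=+4->D; (2,6):dx=-7,dy=+10->D; (2,7):dx=-1,dy=+5->D; (3,4):dx=-6,dy=-9->C
  (3,5):dx=-4,dy=-3->C; (3,6):dx=-5,dy=+3->D; (3,7):dx=+1,dy=-2->D; (4,5):dx=+2,dy=+6->C
  (4,6):dx=+1,dy=+12->C; (4,7):dx=+7,dy=+7->C; (5,6):dx=-1,dy=+6->D; (5,7):dx=+5,dy=+1->C
  (6,7):dx=+6,dy=-5->D
Step 2: C = 11, D = 10, total pairs = 21.
Step 3: tau = (C - D)/(n(n-1)/2) = (11 - 10)/21 = 0.047619.
Step 4: Exact two-sided p-value (enumerate n! = 5040 permutations of y under H0): p = 1.000000.
Step 5: alpha = 0.05. fail to reject H0.

tau_b = 0.0476 (C=11, D=10), p = 1.000000, fail to reject H0.


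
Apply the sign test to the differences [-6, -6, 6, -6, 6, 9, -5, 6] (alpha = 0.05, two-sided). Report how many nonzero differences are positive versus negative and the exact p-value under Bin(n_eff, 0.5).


Step 1: Discard zero differences. Original n = 8; n_eff = number of nonzero differences = 8.
Nonzero differences (with sign): -6, -6, +6, -6, +6, +9, -5, +6
Step 2: Count signs: positive = 4, negative = 4.
Step 3: Under H0: P(positive) = 0.5, so the number of positives S ~ Bin(8, 0.5).
Step 4: Two-sided exact p-value = sum of Bin(8,0.5) probabilities at or below the observed probability = 1.000000.
Step 5: alpha = 0.05. fail to reject H0.

n_eff = 8, pos = 4, neg = 4, p = 1.000000, fail to reject H0.


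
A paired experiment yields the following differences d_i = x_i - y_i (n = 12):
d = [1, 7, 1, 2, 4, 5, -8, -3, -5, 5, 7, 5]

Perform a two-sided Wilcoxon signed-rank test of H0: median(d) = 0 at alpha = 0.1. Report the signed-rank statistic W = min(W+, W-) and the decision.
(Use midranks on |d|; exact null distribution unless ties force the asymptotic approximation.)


Step 1: Drop any zero differences (none here) and take |d_i|.
|d| = [1, 7, 1, 2, 4, 5, 8, 3, 5, 5, 7, 5]
Step 2: Midrank |d_i| (ties get averaged ranks).
ranks: |1|->1.5, |7|->10.5, |1|->1.5, |2|->3, |4|->5, |5|->7.5, |8|->12, |3|->4, |5|->7.5, |5|->7.5, |7|->10.5, |5|->7.5
Step 3: Attach original signs; sum ranks with positive sign and with negative sign.
W+ = 1.5 + 10.5 + 1.5 + 3 + 5 + 7.5 + 7.5 + 10.5 + 7.5 = 54.5
W- = 12 + 4 + 7.5 = 23.5
(Check: W+ + W- = 78 should equal n(n+1)/2 = 78.)
Step 4: Test statistic W = min(W+, W-) = 23.5.
Step 5: Ties in |d|, so use the tie-corrected normal approximation.
        E[W] = n(n+1)/4 = 12*13/4 = 39.
        Tie groups: |d|=1 (t=2), |d|=5 (t=4), |d|=7 (t=2); sum(t^3 - t) = 72.
        Var[W] = n(n+1)(2n+1)/24 - sum(t^3-t)/48 = 3900/24 - 72/48 = 161.
        z = (W - E[W]) / sqrt(Var[W]) = (23.5 - 39) / 12.6886 = -1.2216.
        Two-sided p = 2*Phi(z) = 0.221870.
Step 6: alpha = 0.1. fail to reject H0.

W+ = 54.5, W- = 23.5, W = min = 23.5, p = 0.221870, fail to reject H0.
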